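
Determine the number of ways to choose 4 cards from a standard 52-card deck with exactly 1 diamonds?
118,807

13 diamonds and 39 non-diamonds: C(13,1) × C(39,3) = 13 × 9139 = 118,807.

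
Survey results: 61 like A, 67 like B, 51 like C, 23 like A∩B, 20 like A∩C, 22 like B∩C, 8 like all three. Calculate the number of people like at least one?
|A∪B∪C| = 61+67+51-23-20-22+8 = 122.
Final answer: 122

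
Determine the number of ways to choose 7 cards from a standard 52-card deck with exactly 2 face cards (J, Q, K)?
43,428,528
12 face cards and 40 non-face cards: C(12,2) × C(40,5) = 66 × 658,008 = 43,428,528.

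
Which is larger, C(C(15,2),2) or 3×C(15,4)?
C(C(15,2),2)

Solution: C(C(15,2),2)=5,460, 3×C(15,4)=4,095.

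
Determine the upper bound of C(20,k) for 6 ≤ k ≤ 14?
184,756
C(20,k) is maximised at the centre of the row: C(20,10) = 184,756.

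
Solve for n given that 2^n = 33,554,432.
25

Solution: 33,554,432 = 1,024 × 1,024 × 32 = 2^10 × 2^10 × 2^5 = 2^25, so n = 25.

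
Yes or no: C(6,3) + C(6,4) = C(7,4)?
Yes

Pascal's identity: LHS = 20 + 15 = 35; RHS = C(7,4) = 35. Both sides agree, so the statement holds.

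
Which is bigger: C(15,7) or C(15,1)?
C(15,7)

C(15,7)=6,435, C(15,1)=15.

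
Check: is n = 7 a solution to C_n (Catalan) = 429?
Yes
C_7 = C(14,7)/(7+1) = 3,432/8 = 429, which equals 429.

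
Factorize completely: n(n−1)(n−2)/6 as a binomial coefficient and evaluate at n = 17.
n(n−1)(n−2)/6 = n!/(3!(n−3)!) = C(n,3). At n = 17: C(17,3) = 680.
Final answer: C(n,3); C(17,3) = 680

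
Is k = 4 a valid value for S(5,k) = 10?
Yes

Working:
S(5,4) = 4·S(4,4) + S(4,3) = 4·1 + 6 = 10, which equals 10.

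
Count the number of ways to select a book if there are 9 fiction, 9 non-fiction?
By the addition principle: 9 + 9 = 18.

Answer: 18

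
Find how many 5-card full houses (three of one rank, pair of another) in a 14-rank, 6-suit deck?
54,600
Triple rank: 14. Triple suits: C(6,3)=20. Pair rank: 13. Pair suits: C(6,2)=15. Total: 54,600.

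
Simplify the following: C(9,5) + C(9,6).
210

Reasoning: By Pascal's identity: C(10,6) = 210.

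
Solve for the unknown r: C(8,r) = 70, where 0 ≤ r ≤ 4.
4

Explanation: C(8,r) is increasing for 0 ≤ r ≤ 4. Stepping up (C(8,r+1) = C(8,r)·(8−r)/(r+1)): C(8,1) = 8, C(8,2) = 28, C(8,3) = 56, C(8,4) = 70 ✓. So r = 4.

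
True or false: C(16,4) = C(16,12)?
True

Explanation: C(16,4) = C(16,16-4) by the symmetry property; both equal 1,820.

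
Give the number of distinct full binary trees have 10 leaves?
4,862

Explanation: Using the Catalan number formula: C_n = C(2n, n) / (n+1)
C_9 = C(18, 9) / (9+1)
     = 48620 / 10
     = 4,862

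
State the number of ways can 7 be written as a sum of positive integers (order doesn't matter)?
15

Reasoning: Pentagonal recurrence p(n) = p(n−1) + p(n−2) − p(n−5) − p(n−7) + …: p(7) = p(6) + p(5) − p(2) − p(0) = 11 + 7 − 2 − 1 = 15.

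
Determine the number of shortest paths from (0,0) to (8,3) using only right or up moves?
165
Choose 8 rights from 11 moves: C(11,8) = 165.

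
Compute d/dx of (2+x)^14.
14(2+x)^13

Explanation: Using the power rule: d/dx (2+x)^14 = 14(2+x)^{13}.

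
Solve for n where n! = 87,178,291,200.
14
n! is strictly increasing. 12! = 479,001,600, 13! = 6,227,020,800, 14! = 87,178,291,200 ✓. So n = 14.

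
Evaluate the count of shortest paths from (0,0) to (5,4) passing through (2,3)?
40
To (2,3): C(5,2)=10. From there: C(4,3)=4. Total: 40.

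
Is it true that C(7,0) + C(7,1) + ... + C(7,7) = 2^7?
Binomial theorem with x = y = 1: Σ C(7,i) = (1+1)^7 = 2^7 = 128. The statement holds.
Final answer: True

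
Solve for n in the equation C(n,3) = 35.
7

Solution: C(n,3) = n(n−1)(n−2)/3! is increasing in n, and n(n−1)(n−2) = 3!·35 = 210 ≈ (n−1)^3 gives n ≈ 6.9. Check: C(5,3) = 10, C(6,3) = 20, C(7,3) = 35 ✓. So n = 7.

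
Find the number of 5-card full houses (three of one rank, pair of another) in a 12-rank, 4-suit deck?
3,168

Working:
Triple rank: 12. Triple suits: C(4,3)=4. Pair rank: 11. Pair suits: C(4,2)=6. Total: 3,168.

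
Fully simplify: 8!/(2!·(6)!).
28

Reasoning: This is C(8,2) = 28.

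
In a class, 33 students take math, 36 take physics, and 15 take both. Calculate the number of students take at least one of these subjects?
54

Explanation: |A∪B| = |A|+|B|-|A∩B| = 33+36-15 = 54.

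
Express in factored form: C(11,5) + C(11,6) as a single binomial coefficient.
C(12,6)

Reasoning: By Pascal's identity: C(11,5) + C(11,6) = C(12,6) = 924.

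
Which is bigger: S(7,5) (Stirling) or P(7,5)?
S(7,5) = 5·S(6,5) + S(6,4) = 5·15 + 65 = 140; P(7,5) = 2,520.
Final answer: P(7,5)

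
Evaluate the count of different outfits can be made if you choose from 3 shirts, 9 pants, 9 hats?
243

Solution: By the multiplication principle: 3 × 9 × 9 = 243.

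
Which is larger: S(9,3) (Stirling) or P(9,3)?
S(9,3)

Reasoning: S(9,3) = 3·S(8,3) + S(8,2) = 3·966 + 127 = 3,025; P(9,3) = 504.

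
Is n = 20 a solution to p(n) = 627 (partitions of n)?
Yes

Solution: Pentagonal recurrence p(n) = p(n−1) + p(n−2) − p(n−5) − p(n−7) + …: p(20) = p(19) + p(18) − p(15) − p(13) + p(8) + p(5) = 490 + 385 − 176 − 101 + 22 + 7 = 627, which equals 627.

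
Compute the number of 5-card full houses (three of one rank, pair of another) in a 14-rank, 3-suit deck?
546

Working:
Triple rank: 14. Triple suits: C(3,3)=1. Pair rank: 13. Pair suits: C(3,2)=3. Total: 546.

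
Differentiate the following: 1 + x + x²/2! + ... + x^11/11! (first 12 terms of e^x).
Differentiating term by term gives the first 11 terms of e^x.
Final answer: 1 + x + x²/2! + ... + x^10/10!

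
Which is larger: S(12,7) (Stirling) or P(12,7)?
P(12,7)
S(12,7) = 7·S(11,7) + S(11,6) = 7·63,987 + 179,487 = 627,396; P(12,7) = 3,991,680.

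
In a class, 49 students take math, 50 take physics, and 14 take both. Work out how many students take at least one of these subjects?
85

Reasoning: |A∪B| = |A|+|B|-|A∩B| = 49+50-14 = 85.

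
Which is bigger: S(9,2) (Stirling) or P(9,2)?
S(9,2)

S(9,2) = 2·S(8,2) + S(8,1) = 2·127 + 1 = 255; P(9,2) = 72.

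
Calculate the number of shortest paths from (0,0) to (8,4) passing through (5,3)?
224

To (5,3): C(8,5)=56. From there: C(4,3)=4. Total: 224.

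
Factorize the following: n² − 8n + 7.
(n − 1)(n − 7)
Seek roots whose sum is 8 and product is 7: (1, 7). So n² − 8n + 7 = (n − 1)(n − 7).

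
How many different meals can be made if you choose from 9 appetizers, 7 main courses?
By the multiplication principle: 9 × 7 = 63.

Answer: 63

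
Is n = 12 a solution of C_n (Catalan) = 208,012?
Yes

Explanation: C_12 = C(24,12)/(12+1) = 2,704,156/13 = 208,012, which equals 208,012.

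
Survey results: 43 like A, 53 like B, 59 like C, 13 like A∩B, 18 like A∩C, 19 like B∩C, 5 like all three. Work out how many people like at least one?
110

|A∪B∪C| = 43+53+59-13-18-19+5 = 110.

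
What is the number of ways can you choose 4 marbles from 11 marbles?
C(11,4) = 11! / (4! × (11-4)!)
         = 11! / (4! × 7!)
         = 330
Final answer: 330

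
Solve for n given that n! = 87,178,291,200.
14
n! is strictly increasing. 12! = 479,001,600, 13! = 6,227,020,800, 14! = 87,178,291,200 ✓. So n = 14.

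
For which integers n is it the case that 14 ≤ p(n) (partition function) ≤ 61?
Tabulating p(n) via p(n) = p(n−1) + p(n−2) − p(n−5) − p(n−7) + …: p(6)=11; p(7)=15; p(8)=22; p(9)=30; p(10)=42; p(11)=56; p(12)=77. So valid n = 7, 8, 9, 10, 11.

Answer: 7, 8, 9, 10, 11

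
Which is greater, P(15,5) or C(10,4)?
P(15,5)

P(15,5)=360,360, C(10,4)=210.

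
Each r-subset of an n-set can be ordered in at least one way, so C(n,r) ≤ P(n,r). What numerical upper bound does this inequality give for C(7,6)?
5,040
P(7,6) = 7·6·5·4·3·2 = 5,040, so C(7,6) ≤ 5,040. (The bound is loose by a factor of 6! = 720: C(7,6) = 5,040/720 = 7.)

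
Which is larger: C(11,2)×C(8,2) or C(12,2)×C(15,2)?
C(11,2)×C(8,2)=1,540, C(12,2)×C(15,2)=6,930.
Final answer: C(12,2)×C(15,2)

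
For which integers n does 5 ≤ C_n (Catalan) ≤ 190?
3, 4, 5, 6
C_2=2; C_3=5; C_4=14; C_5=42; C_6=132; C_7=429. So valid n = 3, 4, 5, 6.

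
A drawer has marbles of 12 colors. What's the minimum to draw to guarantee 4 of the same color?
37

Worst case: 3 of each = 36. One more: 37.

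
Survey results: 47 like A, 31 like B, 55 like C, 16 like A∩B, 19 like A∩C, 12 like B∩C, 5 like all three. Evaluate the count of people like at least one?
91

Explanation: |A∪B∪C| = 47+31+55-16-19-12+5 = 91.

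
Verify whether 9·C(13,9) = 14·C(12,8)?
False

Solution: Absorption identity k·C(n,k) = n·C(n-1,k-1). LHS = 9·715 = 6,435; RHS = 14·495 = 6,930.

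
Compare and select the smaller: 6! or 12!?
6!=720, 12!=479,001,600. 12! > 6!.

Answer: 6!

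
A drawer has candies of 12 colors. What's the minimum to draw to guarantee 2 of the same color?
Worst case: 1 of each = 12. One more: 13.
Final answer: 13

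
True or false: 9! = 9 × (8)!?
True
By definition n! = n × (n-1)!, so 9! = 9 × 8!.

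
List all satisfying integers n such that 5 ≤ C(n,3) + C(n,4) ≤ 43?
4, 5, 6

Explanation: C(3,3)+C(3,4)=1; C(4,3)+C(4,4)=5; C(5,3)+C(5,4)=15; C(6,3)+C(6,4)=35; C(7,3)+C(7,4)=70. So valid n = 4, 5, 6.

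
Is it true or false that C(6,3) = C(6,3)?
True
Symmetry C(n,k) = C(n,n-k): C(6,3) = 20 and C(6,3) = 20. Both sides agree, so the statement holds.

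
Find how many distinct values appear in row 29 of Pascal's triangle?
15

Row 29 has entries C(29,0)..C(29,29); by symmetry C(29,k)=C(29,29-k), giving 15 distinct values.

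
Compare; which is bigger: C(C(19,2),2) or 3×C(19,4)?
C(C(19,2),2)

Solution: C(C(19,2),2)=14,535, 3×C(19,4)=11,628.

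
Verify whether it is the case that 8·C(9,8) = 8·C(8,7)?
Absorption identity k·C(n,k) = n·C(n-1,k-1). LHS = 8·9 = 72; RHS = 8·8 = 64.

Answer: False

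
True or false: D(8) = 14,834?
False

Explanation: Derangements of 8 elements: D(8) = (8-1)·[D(7) + D(6)] = 7·[1,854 + 265] = 14,833.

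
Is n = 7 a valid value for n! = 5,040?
Yes

Reasoning: 7! = 7·6! = 7·720 = 5,040, which equals 5,040.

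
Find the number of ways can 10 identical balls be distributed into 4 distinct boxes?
286

Working:
C(10+4-1, 4-1) = C(13, 3) = 286.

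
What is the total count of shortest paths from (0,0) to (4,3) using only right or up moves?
Choose 4 rights from 7 moves: C(7,4) = 35.

Answer: 35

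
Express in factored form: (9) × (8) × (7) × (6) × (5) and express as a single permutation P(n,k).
Product of 5 consecutive descending integers starting at 9: P(9,5) = 9!/4! = 15,120.
Final answer: P(9,5) = 9!/(4)!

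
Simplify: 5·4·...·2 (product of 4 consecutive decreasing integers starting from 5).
This is P(5,4) = 5!/(1)! = 120.
Final answer: 120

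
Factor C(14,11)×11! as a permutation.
C(14,11)×11! = [14!/(11!(3)!)]×11! = 14!/(3)! = P(14,11) = 14,529,715,200.

Answer: P(14,11)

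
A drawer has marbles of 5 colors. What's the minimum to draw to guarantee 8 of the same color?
Worst case: 7 of each = 35. One more: 36.

Answer: 36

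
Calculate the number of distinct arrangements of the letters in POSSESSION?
75,600

Solution: Word has 10 letters (P=1, O=2, S=4, E=1, I=1, N=1). Arrangements: 10!/Π(k!) = 75,600.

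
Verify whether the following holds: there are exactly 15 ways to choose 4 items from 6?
C(6,4) = 15.
Final answer: True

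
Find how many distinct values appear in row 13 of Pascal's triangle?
7
Row 13 has entries C(13,0)..C(13,13); by symmetry C(13,k)=C(13,13-k), giving 7 distinct values.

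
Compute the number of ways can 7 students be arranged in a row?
5,040
Arrangements of 7 distinct objects: 7! = 5,040.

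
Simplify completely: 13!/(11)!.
156

Explanation: This equals 13×12 = 156.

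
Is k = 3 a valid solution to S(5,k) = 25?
S(5,3) = 3·S(4,3) + S(4,2) = 3·6 + 7 = 25, which equals 25.
Final answer: Yes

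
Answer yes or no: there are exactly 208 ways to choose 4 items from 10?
No
C(10,4) = 210 ≠ 208.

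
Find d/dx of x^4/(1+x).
(4x^3(1+x) - x^4)/(1+x)²

Working:
Quotient rule: [4x^{3}(1+x) - x^4]/(1+x)².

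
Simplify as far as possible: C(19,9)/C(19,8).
C(n,k+1)/C(n,k) = (n−k)/(k+1). Here (19−8)/(8+1) = 11/9 = 11/9.
Final answer: 11/9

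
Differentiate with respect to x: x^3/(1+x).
(3x^2(1+x) - x^3)/(1+x)²

Solution: Quotient rule: [3x^{2}(1+x) - x^3]/(1+x)².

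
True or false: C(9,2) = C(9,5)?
C(9,2) = 36 but C(9,5) = 126; symmetry gives C(9,2) = C(9,7), not C(9,5).

Answer: False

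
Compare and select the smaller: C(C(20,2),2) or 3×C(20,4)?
3×C(20,4)

Reasoning: C(C(20,2),2)=17,955, 3×C(20,4)=14,535.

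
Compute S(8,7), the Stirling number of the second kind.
Using the Stirling recurrence: S(n,k) = k·S(n-1,k) + S(n-1,k-1)
S(8,7) = 7·S(7,7) + S(7,6)
         = 7·1 + 21
         = 7 + 21
         = 28

Answer: 28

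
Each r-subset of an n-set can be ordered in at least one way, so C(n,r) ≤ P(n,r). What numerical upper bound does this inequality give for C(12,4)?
11,880

Working:
P(12,4) = 12·11·10·9 = 11,880, so C(12,4) ≤ 11,880. (The bound is loose by a factor of 4! = 24: C(12,4) = 11,880/24 = 495.)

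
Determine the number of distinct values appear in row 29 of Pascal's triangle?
15

Working:
Row 29 has entries C(29,0)..C(29,29); by symmetry C(29,k)=C(29,29-k), giving 15 distinct values.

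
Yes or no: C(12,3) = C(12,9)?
Yes
Symmetry C(n,k) = C(n,n-k): C(12,3) = 220 and C(12,9) = 220. Both sides agree, so the statement holds.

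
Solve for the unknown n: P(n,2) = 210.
P(n,2) = n(n−1) is increasing in n; n(n−1) ≈ (n−0.5)^2 = 210 gives n ≈ 15.0. Check: P(13,2) = 156, P(14,2) = 182, P(15,2) = 210 ✓. So n = 15.
Final answer: 15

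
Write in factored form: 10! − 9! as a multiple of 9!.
9 × 9! = 3,265,920

Explanation: 10! − 9! = 10·9! − 9! = (10 − 1)·9! = 9 × 9! = 3,265,920.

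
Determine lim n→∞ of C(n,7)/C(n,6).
∞

Explanation: C(n,7)/C(n,6) = (n-6)/7 → ∞ as n → ∞.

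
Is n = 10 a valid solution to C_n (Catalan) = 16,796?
Yes

C_10 = C(20,10)/(10+1) = 184,756/11 = 16,796, which equals 16,796.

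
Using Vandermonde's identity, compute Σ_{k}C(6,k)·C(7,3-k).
= C(6+7,3) = C(13,3) = 286.

Answer: 286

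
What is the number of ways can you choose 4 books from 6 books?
C(6,4) = 6! / (4! × (6-4)!)
         = 6! / (4! × 2!)
         = 15

Answer: 15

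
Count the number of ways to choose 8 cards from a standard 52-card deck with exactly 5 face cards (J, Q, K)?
7,824,960

Reasoning: 12 face cards and 40 non-face cards: C(12,5) × C(40,3) = 792 × 9,880 = 7,824,960.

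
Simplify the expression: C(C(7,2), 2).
210
C(7,2) = 21, then C(21, 2) = 210.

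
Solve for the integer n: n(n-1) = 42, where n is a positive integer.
7
n² − n − 42 = 0, so n = (1 ± √(1 + 4·42))/2 = (1 ± √169)/2 = (1 ± 13)/2, i.e. n = 7 or n = -6. Taking the positive root, n = 7 (check: 7×6 = 42).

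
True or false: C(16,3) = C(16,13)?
True
C(16,3) = C(16,16-3) by the symmetry property; both equal 560.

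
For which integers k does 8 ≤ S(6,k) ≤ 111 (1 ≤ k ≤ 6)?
2, 3, 4, 5

Working:
S(6,1)=1; S(6,2)=31; S(6,3)=90; S(6,4)=65; S(6,5)=15; S(6,6)=1. So valid k = 2, 3, 4, 5.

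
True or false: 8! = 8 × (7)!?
True
By definition n! = n × (n-1)!, so 8! = 8 × 7!.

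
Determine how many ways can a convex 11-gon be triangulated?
4,862

Explanation: Using the Catalan number formula: C_n = C(2n, n) / (n+1)
C_9 = C(18, 9) / (9+1)
     = 48620 / 10
     = 4,862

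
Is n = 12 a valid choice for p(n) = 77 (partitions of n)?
Yes

Solution: Pentagonal recurrence p(n) = p(n−1) + p(n−2) − p(n−5) − p(n−7) + …: p(12) = p(11) + p(10) − p(7) − p(5) + p(0) = 56 + 42 − 15 − 7 + 1 = 77, which equals 77.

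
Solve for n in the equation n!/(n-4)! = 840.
7

Explanation: n!/(n-4)! = n×(n-1)×(n-2)×(n-3), a product of 4 consecutive integers ≈ (n−1.5)^4. 840^(1/4) + 1.5 ≈ 6.9; check n = 7: 7×6×5×4 = 840 ✓. So n = 7.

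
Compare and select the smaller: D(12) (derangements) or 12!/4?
12!/4

D(12) = (12-1)·[D(11) + D(10)] = 11·[14,684,570 + 1,334,961] = 176,214,841; 12!/4 = 479,001,600/4 = 119,750,400.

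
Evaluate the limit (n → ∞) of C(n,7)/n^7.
1/5040

Solution: C(n,7) ≈ n^7/7! for large n. Limit = 1/7! = 1/5040.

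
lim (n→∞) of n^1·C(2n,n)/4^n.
∞

Working:
C(2n,n) ~ 4^n/√(πn), so n^1·C(2n,n)/4^n ~ n^(1 − 1/2)/√π → ∞.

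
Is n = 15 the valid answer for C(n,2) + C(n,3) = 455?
No

Reasoning: C(15,2) + C(15,3) = 105 + 455 = 560, which does not equal 455.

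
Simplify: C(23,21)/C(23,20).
1/7

Solution: C(n,k+1)/C(n,k) = (n−k)/(k+1). Here (23−20)/(20+1) = 3/21 = 1/7.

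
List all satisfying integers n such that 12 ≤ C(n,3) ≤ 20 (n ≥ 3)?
6

Working:
C(5,3)=10; C(6,3)=20; C(7,3)=35. So valid n = 6.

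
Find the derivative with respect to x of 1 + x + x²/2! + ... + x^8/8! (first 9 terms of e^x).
Differentiating term by term gives the first 8 terms of e^x.
Final answer: 1 + x + x²/2! + ... + x^7/7!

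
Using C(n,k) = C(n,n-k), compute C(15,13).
C(15,13) = C(15,2) = 105.

Answer: 105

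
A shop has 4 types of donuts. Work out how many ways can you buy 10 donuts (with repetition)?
Stars and bars: C(10+4-1, 10) = C(13, 10) = 286.

Answer: 286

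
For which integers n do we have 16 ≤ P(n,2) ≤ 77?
5, 6, 7, 8, 9

Explanation: P(4,2)=12; P(5,2)=20; P(6,2)=30; P(7,2)=42; P(8,2)=56; P(9,2)=72; P(10,2)=90. So valid n = 5, 6, 7, 8, 9.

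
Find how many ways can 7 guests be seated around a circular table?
Circular arrangements: (7-1)! = 720.

Answer: 720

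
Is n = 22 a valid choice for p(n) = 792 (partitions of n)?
No

Pentagonal recurrence p(n) = p(n−1) + p(n−2) − p(n−5) − p(n−7) + …: p(22) = p(21) + p(20) − p(17) − p(15) + p(10) + p(7) − p(0) = 792 + 627 − 297 − 176 + 42 + 15 − 1 = 1,002, which does not equal 792.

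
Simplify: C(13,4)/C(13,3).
5/2

Reasoning: C(n,k+1)/C(n,k) = (n−k)/(k+1). Here (13−3)/(3+1) = 10/4 = 5/2.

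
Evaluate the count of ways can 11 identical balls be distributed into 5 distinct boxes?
1,365

Explanation: C(11+5-1, 5-1) = C(15, 4) = 1,365.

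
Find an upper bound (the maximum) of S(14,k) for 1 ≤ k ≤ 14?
63,436,373

Row S(14,k) for k = 1..14 (via S(n,k) = k·S(n−1,k) + S(n−1,k−1)): 1, 8,191, 788,970, 10,391,745, 40,075,035, 63,436,373, 49,329,280, 20,912,320, 5,135,130, 752,752, 66,066, 3,367, 91, 1. The row is unimodal; maximum at k = 6: 63,436,373.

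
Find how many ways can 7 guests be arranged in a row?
5,040

Explanation: Arrangements of 7 distinct objects: 7! = 5,040.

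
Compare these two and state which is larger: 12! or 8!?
12!

Explanation: 12!=479,001,600, 8!=40,320. 12! > 8!.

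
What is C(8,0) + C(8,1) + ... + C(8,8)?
256

Working:
Sum of binomial coefficients = 2^8 = 256.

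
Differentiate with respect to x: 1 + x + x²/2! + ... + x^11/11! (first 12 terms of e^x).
1 + x + x²/2! + ... + x^10/10!

Solution: Differentiating term by term gives the first 11 terms of e^x.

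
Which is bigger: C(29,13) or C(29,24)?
C(29,13)

Explanation: C(29,13)=67,863,915, C(29,24)=118,755.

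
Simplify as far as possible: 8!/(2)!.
20,160

Solution: This equals 8×7×...×3 = 20,160.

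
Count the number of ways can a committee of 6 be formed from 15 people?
5,005

Reasoning: C(15,6) = 15! / (6! × (15-6)!)
         = 15! / (6! × 9!)
         = 5,005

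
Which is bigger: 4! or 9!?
4!=24, 9!=362,880. 9! > 4!.
Final answer: 9!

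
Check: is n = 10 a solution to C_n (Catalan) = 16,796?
Yes

Working:
C_10 = C(20,10)/(10+1) = 184,756/11 = 16,796, which equals 16,796.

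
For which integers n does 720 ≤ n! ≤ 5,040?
6, 7

Reasoning: n! is strictly increasing; 6! = 720 and 7! = 5,040, so valid n = 6, 7.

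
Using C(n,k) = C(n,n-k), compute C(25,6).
177,100

C(25,6) = C(25,19) = 177,100.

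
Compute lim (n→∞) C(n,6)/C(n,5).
∞

Explanation: C(n,6)/C(n,5) = (n-5)/6 → ∞ as n → ∞.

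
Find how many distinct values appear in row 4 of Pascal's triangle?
3

Row 4 has entries C(4,0)..C(4,4); by symmetry C(4,k)=C(4,4-k), giving 3 distinct values.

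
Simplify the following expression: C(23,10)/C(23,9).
7/5

Working:
C(n,k+1)/C(n,k) = (n−k)/(k+1). Here (23−9)/(9+1) = 14/10 = 7/5.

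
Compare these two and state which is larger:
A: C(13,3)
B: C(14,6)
A=C(13,3)=286, B=C(14,6)=3,003.
Final answer: B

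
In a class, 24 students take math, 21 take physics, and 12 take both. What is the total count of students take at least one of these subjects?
33

|A∪B| = |A|+|B|-|A∩B| = 24+21-12 = 33.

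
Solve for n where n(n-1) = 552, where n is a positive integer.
24

Solution: n² − n − 552 = 0, so n = (1 ± √(1 + 4·552))/2 = (1 ± √2,209)/2 = (1 ± 47)/2, i.e. n = 24 or n = -23. Taking the positive root, n = 24 (check: 24×23 = 552).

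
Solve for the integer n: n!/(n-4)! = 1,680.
8
n!/(n-4)! = n×(n-1)×(n-2)×(n-3), a product of 4 consecutive integers ≈ (n−1.5)^4. 1,680^(1/4) + 1.5 ≈ 7.9; check n = 8: 8×7×6×5 = 1,680 ✓. So n = 8.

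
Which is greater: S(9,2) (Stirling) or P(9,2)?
S(9,2)

Reasoning: S(9,2) = 2·S(8,2) + S(8,1) = 2·127 + 1 = 255; P(9,2) = 72.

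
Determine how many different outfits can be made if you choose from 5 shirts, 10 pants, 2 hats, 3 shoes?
By the multiplication principle: 5 × 10 × 2 × 3 = 300.

Answer: 300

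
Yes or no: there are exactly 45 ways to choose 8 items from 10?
Yes

Solution: C(10,8) = 45.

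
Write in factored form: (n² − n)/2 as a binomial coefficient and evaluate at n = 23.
C(n,2); C(23,2) = 253
(n² − n)/2 = n(n−1)/2 = C(n,2). At n = 23: C(23,2) = 253.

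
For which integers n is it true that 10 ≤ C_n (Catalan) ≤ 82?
4, 5

Solution: C_3=5; C_4=14; C_5=42; C_6=132. So valid n = 4, 5.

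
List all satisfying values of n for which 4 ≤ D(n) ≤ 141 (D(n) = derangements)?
4, 5

Using D(n) = (n−1)[D(n−1) + D(n−2)] with D(1)=0, D(2)=1: D(3)=2; D(4)=9; D(5)=44; D(6)=265. So valid n = 4, 5.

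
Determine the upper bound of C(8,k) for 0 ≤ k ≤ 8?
70

Working:
Maximum at k = 4: C(8,4) = 70.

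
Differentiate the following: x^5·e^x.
Product rule: d/dx[x^5]·e^x + x^5·d/dx[e^x] = 5x^{4}e^x + x^5e^x.

Answer: (5x^4 + x^5)e^x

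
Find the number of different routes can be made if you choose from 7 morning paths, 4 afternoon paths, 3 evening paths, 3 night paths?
By the multiplication principle: 7 × 4 × 3 × 3 = 252.
Final answer: 252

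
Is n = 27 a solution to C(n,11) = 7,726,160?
C(27,11) = 27·26·25·24·23·22·21·20·19·18·17/11! = 520,431,047,136,000/39,916,800 = 13,037,895, which does not equal 7,726,160.
Final answer: No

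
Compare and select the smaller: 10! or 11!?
10!

Reasoning: 10!=3,628,800, 11!=39,916,800. 11! > 10!.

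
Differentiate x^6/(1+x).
(6x^5(1+x) - x^6)/(1+x)²

Working:
Quotient rule: [6x^{5}(1+x) - x^6]/(1+x)².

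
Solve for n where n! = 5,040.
n! is strictly increasing. 5! = 120, 6! = 720, 7! = 5,040 ✓. So n = 7.

Answer: 7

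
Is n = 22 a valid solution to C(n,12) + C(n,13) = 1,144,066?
Yes

Explanation: C(22,12) + C(22,13) = 646,646 + 497,420 = 1,144,066, which equals 1,144,066.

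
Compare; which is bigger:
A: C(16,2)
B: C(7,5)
A
A=C(16,2)=120, B=C(7,5)=21.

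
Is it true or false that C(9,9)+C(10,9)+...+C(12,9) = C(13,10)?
True
Hockey stick identity gives Σ = C(13,10) = 286; RHS C(13,10) = 286.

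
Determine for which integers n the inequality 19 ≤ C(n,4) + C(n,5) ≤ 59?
6, 7

Explanation: C(5,4)+C(5,5)=6; C(6,4)+C(6,5)=21; C(7,4)+C(7,5)=56; C(8,4)+C(8,5)=126. So valid n = 6, 7.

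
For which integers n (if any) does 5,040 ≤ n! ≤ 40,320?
7, 8

Explanation: n! is strictly increasing; 7! = 5,040 and 8! = 40,320, so valid n = 7, 8.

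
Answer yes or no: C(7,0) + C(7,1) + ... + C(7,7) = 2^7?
Yes

Working:
Binomial theorem with x = y = 1: Σ C(7,i) = (1+1)^7 = 2^7 = 128. The statement holds.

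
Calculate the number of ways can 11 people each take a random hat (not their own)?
14,684,570

Using D(n) = (n-1)[D(n-1) + D(n-2)]:
D(11) = (11-1) × [D(10) + D(9)]
      = 10 × [1334961 + 133496]
      = 10 × 1468457
      = 14,684,570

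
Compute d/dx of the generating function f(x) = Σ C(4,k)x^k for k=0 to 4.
Term-by-term differentiation gives Σ k·C(4,k)x^{k-1} for k=1 to 4.
Final answer: Σ k·C(4,k)x^(k-1) for k=1 to 4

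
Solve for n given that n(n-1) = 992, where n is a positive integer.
32

Reasoning: n² − n − 992 = 0, so n = (1 ± √(1 + 4·992))/2 = (1 ± √3,969)/2 = (1 ± 63)/2, i.e. n = 32 or n = -31. Taking the positive root, n = 32 (check: 32×31 = 992).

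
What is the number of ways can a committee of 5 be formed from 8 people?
56

Working:
C(8,5) = 8! / (5! × (8-5)!)
         = 8! / (5! × 3!)
         = 56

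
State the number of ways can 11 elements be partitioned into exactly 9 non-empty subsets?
1,155

Solution: This equals S(11,9), the Stirling number of the 2nd kind.
Using the Stirling recurrence: S(n,k) = k·S(n-1,k) + S(n-1,k-1)
S(11,9) = 9·S(10,9) + S(10,8)
         = 9·45 + 750
         = 405 + 750
         = 1,155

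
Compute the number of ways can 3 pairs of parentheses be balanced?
5

Using the Catalan number formula: C_n = C(2n, n) / (n+1)
C_3 = C(6, 3) / (3+1)
     = 20 / 4
     = 5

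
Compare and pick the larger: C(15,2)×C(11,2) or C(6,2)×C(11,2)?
C(15,2)×C(11,2)

Reasoning: C(15,2)×C(11,2)=5,775, C(6,2)×C(11,2)=825.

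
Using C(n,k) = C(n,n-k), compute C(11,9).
55

Solution: C(11,9) = C(11,2) = 55.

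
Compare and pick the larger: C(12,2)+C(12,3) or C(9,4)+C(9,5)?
C(12,2)+C(12,3)

Reasoning: First=286, Second=252.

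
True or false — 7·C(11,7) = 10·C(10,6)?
False

Absorption identity k·C(n,k) = n·C(n-1,k-1). LHS = 7·330 = 2,310; RHS = 10·210 = 2,100.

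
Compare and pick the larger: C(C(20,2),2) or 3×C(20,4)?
C(C(20,2),2)=17,955, 3×C(20,4)=14,535.

Answer: C(C(20,2),2)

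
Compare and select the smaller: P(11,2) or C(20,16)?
P(11,2)
P(11,2)=110, C(20,16)=4,845.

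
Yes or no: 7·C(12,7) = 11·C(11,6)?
No

Solution: Absorption identity k·C(n,k) = n·C(n-1,k-1). LHS = 7·792 = 5,544; RHS = 11·462 = 5,082.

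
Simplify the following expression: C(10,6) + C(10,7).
330

Reasoning: By Pascal's identity: C(11,7) = 330.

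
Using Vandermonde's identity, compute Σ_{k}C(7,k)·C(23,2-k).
435

= C(7+23,2) = C(30,2) = 435.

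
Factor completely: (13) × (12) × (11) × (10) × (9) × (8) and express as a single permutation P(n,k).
P(13,6) = 13!/(7)!

Working:
Product of 6 consecutive descending integers starting at 13: P(13,6) = 13!/7! = 1,235,520.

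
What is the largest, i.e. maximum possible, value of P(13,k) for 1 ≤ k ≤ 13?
6,227,020,800

Solution: P(13,k) increases in k, so maximum at k = 13: 13! = 6,227,020,800.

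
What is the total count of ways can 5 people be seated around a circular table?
24

Working:
Circular arrangements: (5-1)! = 24.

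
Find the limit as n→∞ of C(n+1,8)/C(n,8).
Both numerator and denominator grow as n^8/8! for large n, so the ratio → 1.

Answer: 1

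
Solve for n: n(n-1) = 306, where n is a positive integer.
18

n² − n − 306 = 0, so n = (1 ± √(1 + 4·306))/2 = (1 ± √1,225)/2 = (1 ± 35)/2, i.e. n = 18 or n = -17. Taking the positive root, n = 18 (check: 18×17 = 306).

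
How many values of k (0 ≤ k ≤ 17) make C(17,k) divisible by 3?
0

Checking C(17,k) mod 3 for k = 0..17: none are divisible by 3. Count = 0.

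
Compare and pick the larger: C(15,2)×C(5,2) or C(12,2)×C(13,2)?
C(12,2)×C(13,2)

Explanation: C(15,2)×C(5,2)=1,050, C(12,2)×C(13,2)=5,148.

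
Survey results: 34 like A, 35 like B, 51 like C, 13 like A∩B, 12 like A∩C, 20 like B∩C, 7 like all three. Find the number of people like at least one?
82

Explanation: |A∪B∪C| = 34+35+51-13-12-20+7 = 82.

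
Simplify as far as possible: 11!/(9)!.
This equals 11×10 = 110.

Answer: 110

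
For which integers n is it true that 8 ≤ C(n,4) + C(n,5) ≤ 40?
6
C(5,4)+C(5,5)=6; C(6,4)+C(6,5)=21; C(7,4)+C(7,5)=56. So valid n = 6.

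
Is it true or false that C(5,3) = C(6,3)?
LHS = C(5,3) = 10; RHS = C(6,3) = 20. 10 ≠ 20, so the statement does not hold.
Final answer: False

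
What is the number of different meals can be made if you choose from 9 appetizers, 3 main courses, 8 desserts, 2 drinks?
432

By the multiplication principle: 9 × 3 × 8 × 2 = 432.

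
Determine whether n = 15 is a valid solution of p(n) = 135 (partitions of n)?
No
Pentagonal recurrence p(n) = p(n−1) + p(n−2) − p(n−5) − p(n−7) + …: p(15) = p(14) + p(13) − p(10) − p(8) + p(3) + p(0) = 135 + 101 − 42 − 22 + 3 + 1 = 176, which does not equal 135.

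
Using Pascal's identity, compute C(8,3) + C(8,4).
126

Solution: C(8,3) + C(8,4) = C(9,4) = 126.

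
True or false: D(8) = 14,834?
Derangements of 8 elements: D(8) = (8-1)·[D(7) + D(6)] = 7·[1,854 + 265] = 14,833.

Answer: False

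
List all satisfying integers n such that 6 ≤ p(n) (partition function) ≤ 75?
5, 6, 7, 8, 9, 10, 11

Explanation: Tabulating p(n) via p(n) = p(n−1) + p(n−2) − p(n−5) − p(n−7) + …: p(4)=5; p(5)=7; p(6)=11; p(7)=15; p(8)=22; p(9)=30; p(10)=42; p(11)=56; p(12)=77. So valid n = 5, 6, 7, 8, 9, 10, 11.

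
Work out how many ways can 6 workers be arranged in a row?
720

Working:
Arrangements of 6 distinct objects: 6! = 720.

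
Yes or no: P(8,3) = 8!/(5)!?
Yes
Permutation formula P(n,k) = n!/(n-k)!: 8!/5! = 40,320/120 = 336 = P(8,3). The statement holds.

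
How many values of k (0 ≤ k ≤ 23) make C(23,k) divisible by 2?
8

Working:
Checking C(23,k) mod 2 for k = 0..23: divisible at k = 8, 9, 10, 11, 12, 13, 14, 15. That's 8 values.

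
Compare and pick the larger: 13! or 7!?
13!=6,227,020,800, 7!=5,040. 13! > 7!.
Final answer: 13!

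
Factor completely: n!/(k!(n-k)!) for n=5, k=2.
C(5,2) = 10

Solution: This is the binomial coefficient C(5,2) = 10.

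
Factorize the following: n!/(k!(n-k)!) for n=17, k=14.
C(17,14) = 680

Working:
This is the binomial coefficient C(17,14) = 680.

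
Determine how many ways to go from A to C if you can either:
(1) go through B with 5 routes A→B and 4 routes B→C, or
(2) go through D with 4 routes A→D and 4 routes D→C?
36

Reasoning: Route via B: 5×4=20. Route via D: 4×4=16. Total: 36.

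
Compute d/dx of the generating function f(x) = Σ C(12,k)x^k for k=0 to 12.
Σ k·C(12,k)x^(k-1) for k=1 to 12

Explanation: Term-by-term differentiation gives Σ k·C(12,k)x^{k-1} for k=1 to 12.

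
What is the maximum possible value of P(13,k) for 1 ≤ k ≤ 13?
6,227,020,800

Explanation: P(13,k) increases in k, so maximum at k = 13: 13! = 6,227,020,800.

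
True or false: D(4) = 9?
True

Explanation: Derangements of 4 elements: D(4) = (4-1)·[D(3) + D(2)] = 3·[2 + 1] = 9.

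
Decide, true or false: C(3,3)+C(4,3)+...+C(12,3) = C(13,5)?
Hockey stick identity gives Σ = C(13,4) = 715; RHS C(13,5) = 1,287.

Answer: False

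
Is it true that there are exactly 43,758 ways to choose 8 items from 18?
True

Solution: C(18,8) = 43,758.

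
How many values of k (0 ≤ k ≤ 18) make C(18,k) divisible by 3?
Checking C(18,k) mod 3 for k = 0..18: divisible at k = 1, 2, 3, 4, 5, 6, 7, 8, 10, 11, 12, 13, 14, 15, 16, 17. That's 16 values.
Final answer: 16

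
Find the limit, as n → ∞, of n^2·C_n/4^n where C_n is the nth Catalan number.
C_n ~ 4^n/(n^(3/2)√π), so n^2·C_n/4^n ~ n^(2 − 3/2)/√π → ∞.
Final answer: ∞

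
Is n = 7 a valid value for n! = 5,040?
Yes
7! = 7·6! = 7·720 = 5,040, which equals 5,040.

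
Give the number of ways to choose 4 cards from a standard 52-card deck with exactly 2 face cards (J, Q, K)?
51,480

Reasoning: 12 face cards and 40 non-face cards: C(12,2) × C(40,2) = 66 × 780 = 51,480.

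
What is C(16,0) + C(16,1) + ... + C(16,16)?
65,536

Explanation: Sum of binomial coefficients = 2^16 = 65,536.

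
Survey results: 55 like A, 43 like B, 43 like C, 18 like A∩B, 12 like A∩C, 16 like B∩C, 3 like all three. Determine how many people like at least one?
98

Explanation: |A∪B∪C| = 55+43+43-18-12-16+3 = 98.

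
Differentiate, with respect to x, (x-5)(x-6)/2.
(2x - 11)/2

Reasoning: d/dx[(x-5)(x-6)] = (x-6) + (x-5) = 2x - 11. Dividing by 2 gives (2x - 11)/2.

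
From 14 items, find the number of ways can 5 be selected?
2,002

Working:
C(14,5) = 14! / (5! × (14-5)!)
         = 14! / (5! × 9!)
         = 2,002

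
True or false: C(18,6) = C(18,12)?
True

Solution: C(18,6) = C(18,18-6) by the symmetry property; both equal 18,564.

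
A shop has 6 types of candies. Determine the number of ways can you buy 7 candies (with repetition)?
792

Solution: Stars and bars: C(7+6-1, 7) = C(12, 7) = 792.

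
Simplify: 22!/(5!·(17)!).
This is C(22,5) = 26,334.
Final answer: 26,334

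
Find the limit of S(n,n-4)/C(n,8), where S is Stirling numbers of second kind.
The leading term of S(n,n-4) as a polynomial in n is (7)!!·C(n,8), so the ratio → (7)!! = 105.

Answer: 105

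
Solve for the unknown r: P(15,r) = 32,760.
4
P(15,r) = 15·14·…·(15−r+1), a product of r factors. Multiplying down from 15: 15 = 15; 15·14 = 210; 15·14·13 = 2,730; 15·14·13·12 = 32,760 ✓ (4 factors). So r = 4.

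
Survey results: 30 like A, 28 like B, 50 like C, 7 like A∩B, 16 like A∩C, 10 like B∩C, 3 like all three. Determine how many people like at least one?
78

Explanation: |A∪B∪C| = 30+28+50-7-16-10+3 = 78.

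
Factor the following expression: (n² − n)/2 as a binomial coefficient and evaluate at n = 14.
C(n,2); C(14,2) = 91
(n² − n)/2 = n(n−1)/2 = C(n,2). At n = 14: C(14,2) = 91.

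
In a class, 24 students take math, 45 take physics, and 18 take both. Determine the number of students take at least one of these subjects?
51

Solution: |A∪B| = |A|+|B|-|A∩B| = 24+45-18 = 51.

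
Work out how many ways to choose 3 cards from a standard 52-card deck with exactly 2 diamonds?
3,042

Explanation: 13 diamonds and 39 non-diamonds: C(13,2) × C(39,1) = 78 × 39 = 3,042.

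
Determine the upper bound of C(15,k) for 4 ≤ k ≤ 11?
6,435

Reasoning: C(15,k) is maximised at the centre of the row: C(15,7) = 6,435.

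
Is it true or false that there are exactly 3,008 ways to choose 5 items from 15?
C(15,5) = 3,003 ≠ 3008.

Answer: False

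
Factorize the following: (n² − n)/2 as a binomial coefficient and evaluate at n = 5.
C(n,2); C(5,2) = 10

Working:
(n² − n)/2 = n(n−1)/2 = C(n,2). At n = 5: C(5,2) = 10.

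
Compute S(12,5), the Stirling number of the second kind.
Using the Stirling recurrence: S(n,k) = k·S(n-1,k) + S(n-1,k-1)
S(12,5) = 5·S(11,5) + S(11,4)
         = 5·246730 + 145750
         = 1233650 + 145750
         = 1,379,400

Answer: 1,379,400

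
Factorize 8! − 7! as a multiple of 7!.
7 × 7! = 35,280

Working:
8! − 7! = 8·7! − 7! = (8 − 1)·7! = 7 × 7! = 35,280.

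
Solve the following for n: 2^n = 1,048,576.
20

Reasoning: 1,048,576 = 1,024 × 1,024 = 2^10 × 2^10 = 2^20, so n = 20.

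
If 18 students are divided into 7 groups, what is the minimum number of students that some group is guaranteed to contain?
3
Pigeonhole: ⌈18/7⌉ = 3.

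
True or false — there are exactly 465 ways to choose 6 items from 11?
False

Reasoning: C(11,6) = 462 ≠ 465.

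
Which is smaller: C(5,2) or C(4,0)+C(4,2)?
C(4,0)+C(4,2)

Solution: C(5,2)=10; C(4,0)+C(4,2)=1+6=7.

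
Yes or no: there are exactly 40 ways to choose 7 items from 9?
C(9,7) = 36 ≠ 40.
Final answer: No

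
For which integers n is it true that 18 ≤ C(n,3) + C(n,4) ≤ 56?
6

Explanation: C(5,3)+C(5,4)=15; C(6,3)+C(6,4)=35; C(7,3)+C(7,4)=70. So valid n = 6.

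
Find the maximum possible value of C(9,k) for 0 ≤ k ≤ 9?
126

Working:
Maximum at k = 4 or k = 5: C(9,4) = 126.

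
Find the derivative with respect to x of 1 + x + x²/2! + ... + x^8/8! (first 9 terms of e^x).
1 + x + x²/2! + ... + x^7/7!

Differentiating term by term gives the first 8 terms of e^x.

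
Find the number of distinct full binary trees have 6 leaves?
42

Using the Catalan number formula: C_n = C(2n, n) / (n+1)
C_5 = C(10, 5) / (5+1)
     = 252 / 6
     = 42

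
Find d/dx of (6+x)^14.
14(6+x)^13

Solution: Using the power rule: d/dx (6+x)^14 = 14(6+x)^{13}.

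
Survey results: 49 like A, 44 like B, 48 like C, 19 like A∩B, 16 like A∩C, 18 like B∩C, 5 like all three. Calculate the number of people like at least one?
93

Solution: |A∪B∪C| = 49+44+48-19-16-18+5 = 93.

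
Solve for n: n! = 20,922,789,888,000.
16

n! is strictly increasing. 14! = 87,178,291,200, 15! = 1,307,674,368,000, 16! = 20,922,789,888,000 ✓. So n = 16.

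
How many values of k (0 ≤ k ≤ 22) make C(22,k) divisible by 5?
8

Solution: Checking C(22,k) mod 5 for k = 0..22: divisible at k = 3, 4, 8, 9, 13, 14, 18, 19. That's 8 values.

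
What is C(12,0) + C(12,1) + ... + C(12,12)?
Sum of binomial coefficients = 2^12 = 4,096.

Answer: 4,096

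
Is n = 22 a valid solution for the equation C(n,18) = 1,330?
C(22,18) = 22·21·20·19·18·17·16·15·14·13·12·11·10·9·8·7·6·5/18! = 46,833,363,657,400,320,000/6,402,373,705,728,000 = 7,315, which does not equal 1,330.
Final answer: No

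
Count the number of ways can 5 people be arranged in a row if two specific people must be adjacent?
48

Working:
Treat pair as unit: (5-1)! arrangements × 2 internal orders = 48.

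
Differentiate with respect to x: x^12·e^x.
(12x^11 + x^12)e^x
Product rule: d/dx[x^12]·e^x + x^12·d/dx[e^x] = 12x^{11}e^x + x^12e^x.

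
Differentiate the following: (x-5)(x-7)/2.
(2x - 12)/2

Working:
d/dx[(x-5)(x-7)] = (x-7) + (x-5) = 2x - 12. Dividing by 2 gives (2x - 12)/2.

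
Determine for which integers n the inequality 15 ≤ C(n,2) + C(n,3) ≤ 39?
5, 6
C(4,2)+C(4,3)=10; C(5,2)+C(5,3)=20; C(6,2)+C(6,3)=35; C(7,2)+C(7,3)=56. So valid n = 5, 6.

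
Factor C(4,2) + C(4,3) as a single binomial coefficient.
C(5,3)

Working:
By Pascal's identity: C(4,2) + C(4,3) = C(5,3) = 10.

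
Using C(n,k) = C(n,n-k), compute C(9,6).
84

Explanation: C(9,6) = C(9,3) = 84.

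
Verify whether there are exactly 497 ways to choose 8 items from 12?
False

Solution: C(12,8) = 495 ≠ 497.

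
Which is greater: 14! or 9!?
14!
14!=87,178,291,200, 9!=362,880. 14! > 9!.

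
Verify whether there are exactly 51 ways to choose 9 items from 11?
False

Working:
C(11,9) = 55 ≠ 51.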